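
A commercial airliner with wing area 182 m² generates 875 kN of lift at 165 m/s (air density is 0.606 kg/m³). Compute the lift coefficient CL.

CL = 0.583

From L = ½ρv²S·CL, rearranging gives CL = 2L/(ρv²S).
CL = 2 × 8.75×10^5 / (0.606 × 165² × 182) = 0.583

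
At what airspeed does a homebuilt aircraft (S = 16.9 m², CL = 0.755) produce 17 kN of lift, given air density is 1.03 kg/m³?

v = 50.9 m/s

L = ½ρv²S·CL ⇒ v = √(2L/(ρ·S·CL))
v = √(2 × 17000 / (1.03 × 16.9 × 0.755)) = √2587 = 50.9 m/s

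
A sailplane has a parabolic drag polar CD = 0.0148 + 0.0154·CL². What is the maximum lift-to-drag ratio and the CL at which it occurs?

For CD = CD0 + K·CL², (L/D)max occurs at CL* = √(CD0/K) and equals 1/(2√(K·CD0)).
(L/D)max = 1/(2√(0.0154 × 0.0148)) = 1/(2 × 0.0151) = 33.1
CL* = √(0.0148/0.0154) = 0.98

(L/D)max = 33.1, at CL = 0.98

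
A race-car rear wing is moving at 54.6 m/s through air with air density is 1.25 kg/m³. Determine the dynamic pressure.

q = ½ρv² = ½ × 1.25 × 54.6² = 1860 Pa

q = 1860 Pa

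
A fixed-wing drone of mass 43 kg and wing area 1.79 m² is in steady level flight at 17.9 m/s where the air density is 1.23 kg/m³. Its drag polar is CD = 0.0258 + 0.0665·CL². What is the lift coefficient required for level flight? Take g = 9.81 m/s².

CL = 1.2

Level flight ⇒ L = W = m·g = 43 × 9.81 = 421.83 N.
Dynamic pressure q = 0.5 × 1.23 × 17.9² = 197.1 Pa.
Required CL = L/(qS) = 421.83/(197.1·1.79) = 1.196.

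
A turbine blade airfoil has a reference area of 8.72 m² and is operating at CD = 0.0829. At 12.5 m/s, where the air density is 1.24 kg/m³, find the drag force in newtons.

D = ½ρv²S·CD = ½ × 1.24 × 12.5² × 8.72 × 0.0829 = 70 N

D = 70 N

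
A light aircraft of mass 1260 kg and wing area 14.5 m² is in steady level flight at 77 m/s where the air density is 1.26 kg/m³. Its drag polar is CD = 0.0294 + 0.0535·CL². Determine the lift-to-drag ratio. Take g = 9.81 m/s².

L/D = 7.09

In steady level flight, lift balances weight: W = mg = 1260 × 9.81 = 12361 N.
Dynamic pressure q = 0.5 × 1.26 × 77² = 3735 Pa.
CL = W/(q·S) = 12361 / (3735 × 14.5) = 0.2282.
CD = 0.0294 + 0.0535 × 0.2282² = 0.03219.
L/D = CL/CD = 0.2282 / 0.03219 = 7.09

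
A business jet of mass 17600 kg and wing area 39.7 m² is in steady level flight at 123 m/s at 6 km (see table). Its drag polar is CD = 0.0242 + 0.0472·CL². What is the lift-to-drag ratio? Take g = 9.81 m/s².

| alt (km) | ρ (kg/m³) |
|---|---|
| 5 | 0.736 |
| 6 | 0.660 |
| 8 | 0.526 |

At 6 km, from the table: ρ = 0.660 kg/m³.
Level flight ⇒ L = W = m·g = 17600 × 9.81 = 1.7266×10^5 N.
q = ½ρv² = ½ × 0.66 × 123² = 4993 Pa.
Required CL = L/(qS) = 1.7266×10^5/(4993·39.7) = 0.8711.
CD = 0.0242 + 0.0472 × 0.8711² = 0.06002.
L/D = CL/CD = 0.8711 / 0.06002 = 14.5

L/D = 14.5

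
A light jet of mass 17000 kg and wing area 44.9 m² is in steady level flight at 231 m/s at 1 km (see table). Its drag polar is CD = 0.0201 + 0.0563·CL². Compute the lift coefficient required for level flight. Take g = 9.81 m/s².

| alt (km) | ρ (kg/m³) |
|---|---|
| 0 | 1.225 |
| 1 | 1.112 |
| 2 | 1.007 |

CL = 0.125

At 1 km, from the table: ρ = 1.112 kg/m³.
Weight W = mg = 17000 × 9.81 = 1.6677×10^5 N; in level flight L = W.
q = ½ρv² = ½ × 1.112 × 231² = 29670 Pa.
CL = W/(q·S) = 1.6677×10^5 / (29670 × 44.9) = 0.1252.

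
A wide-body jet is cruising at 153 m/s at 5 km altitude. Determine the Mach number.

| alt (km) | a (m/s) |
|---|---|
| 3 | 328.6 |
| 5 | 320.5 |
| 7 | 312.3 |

M = 0.477

At 5 km, from the table: a = 320.5 m/s.
M = v/a = 153 / 320.5 = 0.477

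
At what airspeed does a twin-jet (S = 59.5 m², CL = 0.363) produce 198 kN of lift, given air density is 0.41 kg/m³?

v = 211 m/s

L = ½ρv²S·CL ⇒ v = √(2L/(ρ·S·CL))
v = √(2 × 1.98×10^5 / (0.41 × 59.5 × 0.363)) = √44720 = 211 m/s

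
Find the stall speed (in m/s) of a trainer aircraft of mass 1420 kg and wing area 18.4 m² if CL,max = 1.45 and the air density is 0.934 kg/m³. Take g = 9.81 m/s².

At stall, lift equals weight: L = W = m·g = 1420 × 9.81 = 13930 N.
V_stall = √(2W/(ρ·S·CL,max)) = √(2 × 13930 / (0.934 × 18.4 × 1.45))
V_stall = √1118 = 33.4 m/s

V_stall = 33.4 m/s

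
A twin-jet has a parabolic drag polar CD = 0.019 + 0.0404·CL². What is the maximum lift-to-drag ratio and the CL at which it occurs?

For CD = CD0 + K·CL², (L/D)max occurs at CL* = √(CD0/K) and equals 1/(2√(K·CD0)).
(L/D)max = 1/(2√(0.0404 × 0.019)) = 1/(2 × 0.02771) = 18
CL* = √(0.019/0.0404) = 0.686

(L/D)max = 18, at CL = 0.686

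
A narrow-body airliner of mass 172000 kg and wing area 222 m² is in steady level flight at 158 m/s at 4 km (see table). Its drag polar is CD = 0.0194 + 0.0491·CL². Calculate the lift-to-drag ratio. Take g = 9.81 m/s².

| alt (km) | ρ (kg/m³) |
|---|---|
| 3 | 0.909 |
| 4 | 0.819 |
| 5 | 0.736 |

At 4 km, from the table: ρ = 0.819 kg/m³.
In steady level flight, lift balances weight: W = mg = 172000 × 9.81 = 1.6873×10^6 N.
Dynamic pressure q = 0.5 × 0.819 × 158² = 10220 Pa.
CL = 2W/(ρv²S) = 2×1.6873×10^6/(0.819×158²×222) = 0.7435.
CD = 0.0194 + 0.0491 × 0.7435² = 0.04654.
L/D = CL/CD = 0.7435 / 0.04654 = 16

L/D = 16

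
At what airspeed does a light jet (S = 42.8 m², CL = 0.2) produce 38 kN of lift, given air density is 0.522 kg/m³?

v = 130 m/s

L = ½ρv²S·CL ⇒ v = √(2L/(ρ·S·CL))
v = √(2 × 38000 / (0.522 × 42.8 × 0.2)) = √17010 = 130 m/s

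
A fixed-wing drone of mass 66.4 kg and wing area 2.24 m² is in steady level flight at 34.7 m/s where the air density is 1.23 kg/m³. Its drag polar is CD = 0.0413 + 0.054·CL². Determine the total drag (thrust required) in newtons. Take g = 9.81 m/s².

In steady level flight, lift balances weight: W = mg = 66.4 × 9.81 = 651.38 N.
q = ½ρv² = ½ × 1.23 × 34.7² = 740.5 Pa.
CL = 2W/(ρv²S) = 2×651.38/(1.23×34.7²×2.24) = 0.3927.
CD = 0.0413 + 0.054 × 0.3927² = 0.04963.
D = q·S·CD = 740.5 × 2.24 × 0.04963 = 82.32 N

D = 82.3 N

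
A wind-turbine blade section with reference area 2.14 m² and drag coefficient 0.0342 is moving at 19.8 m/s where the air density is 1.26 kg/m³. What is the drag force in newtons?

Dynamic pressure q = ½ρv² = ½ × 1.26 × 19.8² = 247 Pa.
D = q·S·CD = 247 × 2.14 × 0.0342 = 18.1 N

D = 18.1 N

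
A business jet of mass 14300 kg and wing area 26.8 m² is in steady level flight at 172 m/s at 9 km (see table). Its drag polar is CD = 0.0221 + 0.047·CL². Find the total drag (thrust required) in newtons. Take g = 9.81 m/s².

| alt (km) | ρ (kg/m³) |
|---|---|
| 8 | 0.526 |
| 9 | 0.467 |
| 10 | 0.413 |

At 9 km, from the table: ρ = 0.467 kg/m³.
Weight W = mg = 14300 × 9.81 = 1.4028×10^5 N; in level flight L = W.
Dynamic pressure q = 0.5 × 0.467 × 172² = 6908 Pa.
CL = W/(q·S) = 1.4028×10^5 / (6908 × 26.8) = 0.7578.
CD = 0.0221 + 0.047 × 0.7578² = 0.04909.
D = q·S·CD = 6908 × 26.8 × 0.04909 = 9087 N

D = 9090 N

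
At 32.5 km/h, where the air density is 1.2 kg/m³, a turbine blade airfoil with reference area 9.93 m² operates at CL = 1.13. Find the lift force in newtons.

L = 549 N

Convert speed: v = 32.5 km/h ÷ 3.6 = 9.028 m/s.
L = ½ρv²S·CL = ½ × 1.2 × 9.028² × 9.93 × 1.13 = 549 N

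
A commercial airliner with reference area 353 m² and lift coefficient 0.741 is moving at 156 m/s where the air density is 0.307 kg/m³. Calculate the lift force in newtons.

L = 9.77×10^5 N

Dynamic pressure q = ½ρv² = ½ × 0.307 × 156² = 3736 Pa.
L = q·S·CL = 3736 × 353 × 0.741 = 9.77×10^5 N ≈ 977 kN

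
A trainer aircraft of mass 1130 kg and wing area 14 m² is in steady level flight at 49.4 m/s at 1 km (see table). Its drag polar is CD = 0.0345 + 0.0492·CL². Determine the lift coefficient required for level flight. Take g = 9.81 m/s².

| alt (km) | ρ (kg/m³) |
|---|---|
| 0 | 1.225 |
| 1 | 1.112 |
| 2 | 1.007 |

At 1 km, from the table: ρ = 1.112 kg/m³.
Weight W = mg = 1130 × 9.81 = 11085 N; in level flight L = W.
Dynamic pressure q = 0.5 × 1.112 × 49.4² = 1357 Pa.
CL = W/(q·S) = 11085 / (1357 × 14) = 0.5836.

CL = 0.584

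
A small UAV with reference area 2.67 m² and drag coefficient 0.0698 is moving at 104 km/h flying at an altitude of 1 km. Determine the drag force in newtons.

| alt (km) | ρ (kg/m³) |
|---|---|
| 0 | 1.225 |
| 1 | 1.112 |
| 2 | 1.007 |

D = 86.5 N

At 1 km, from the table: ρ = 1.112 kg/m³.
Convert speed: v = 104 km/h ÷ 3.6 = 28.89 m/s.
D = ½ρv²S·CD = ½ × 1.112 × 28.89² × 2.67 × 0.0698 = 86.5 N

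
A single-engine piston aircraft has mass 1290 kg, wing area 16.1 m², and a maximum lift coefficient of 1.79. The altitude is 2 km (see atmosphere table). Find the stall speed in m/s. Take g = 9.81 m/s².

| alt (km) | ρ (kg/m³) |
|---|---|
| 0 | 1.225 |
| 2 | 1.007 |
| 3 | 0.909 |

At 2 km, from the table: ρ = 1.007 kg/m³.
Stall occurs when L = W at CL,max. W = mg = 1290 × 9.81 = 12650 N.
V_stall = √(2W/(ρ·S·CL,max)) = √(2 × 12650 / (1.007 × 16.1 × 1.79))
V_stall = √872.1 = 29.5 m/s

V_stall = 29.5 m/s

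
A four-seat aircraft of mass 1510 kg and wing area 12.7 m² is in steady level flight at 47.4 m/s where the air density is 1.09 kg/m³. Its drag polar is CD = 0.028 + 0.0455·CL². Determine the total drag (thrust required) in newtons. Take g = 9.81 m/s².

Level flight ⇒ L = W = m·g = 1510 × 9.81 = 14813 N.
q = ½ρv² = ½ × 1.09 × 47.4² = 1224 Pa.
CL = 2W/(ρv²S) = 2×14813/(1.09×47.4²×12.7) = 0.9526.
CD = 0.028 + 0.0455 × 0.9526² = 0.06928.
D = q·S·CD = 1224 × 12.7 × 0.06928 = 1077 N

D = 1080 N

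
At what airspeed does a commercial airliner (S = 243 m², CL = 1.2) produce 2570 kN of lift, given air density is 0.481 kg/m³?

L = ½ρv²S·CL ⇒ v = √(2L/(ρ·S·CL))
v = √(2 × 2.57×10^6 / (0.481 × 243 × 1.2)) = √36650 = 191 m/s

v = 191 m/s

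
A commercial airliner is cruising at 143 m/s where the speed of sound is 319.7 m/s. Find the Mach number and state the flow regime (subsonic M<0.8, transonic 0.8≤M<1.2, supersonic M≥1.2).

M = 0.447 (subsonic)

M = v/a = 143 / 319.7 = 0.447
M = 0.447 → subsonic.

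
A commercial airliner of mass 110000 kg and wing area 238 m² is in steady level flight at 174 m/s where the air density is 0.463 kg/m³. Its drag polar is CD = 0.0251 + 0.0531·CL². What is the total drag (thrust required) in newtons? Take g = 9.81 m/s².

Level flight ⇒ L = W = m·g = 110000 × 9.81 = 1.0791×10^6 N.
q = ½ρv² = ½ × 0.463 × 174² = 7009 Pa.
CL = W/(q·S) = 1.0791×10^6 / (7009 × 238) = 0.6469.
CD = 0.0251 + 0.0531 × 0.6469² = 0.04732.
D = q·S·CD = 7009 × 238 × 0.04732 = 78940 N

D = 78900 N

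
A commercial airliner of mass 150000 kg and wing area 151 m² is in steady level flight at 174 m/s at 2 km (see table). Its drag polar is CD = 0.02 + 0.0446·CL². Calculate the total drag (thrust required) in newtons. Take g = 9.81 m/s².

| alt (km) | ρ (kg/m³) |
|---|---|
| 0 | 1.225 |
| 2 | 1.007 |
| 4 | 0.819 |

At 2 km, from the table: ρ = 1.007 kg/m³.
Level flight ⇒ L = W = m·g = 150000 × 9.81 = 1.4715×10^6 N.
q = ½ρv² = ½ × 1.007 × 174² = 15240 Pa.
CL = W/(q·S) = 1.4715×10^6 / (15240 × 151) = 0.6393.
CD = 0.02 + 0.0446 × 0.6393² = 0.03823.
D = q·S·CD = 15240 × 151 × 0.03823 = 87990 N

D = 88000 N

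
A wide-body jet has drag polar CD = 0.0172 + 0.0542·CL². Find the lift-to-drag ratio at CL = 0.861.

CD = 0.0172 + 0.0542 × 0.861² = 0.05738
L/D = CL/CD = 0.861 / 0.05738 = 15

L/D = 15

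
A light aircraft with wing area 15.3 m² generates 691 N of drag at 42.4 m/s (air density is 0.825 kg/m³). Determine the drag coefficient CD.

CD = 0.0609

From D = ½ρv²S·CD, rearranging gives CD = 2D/(ρv²S).
CD = 2 × 691 / (0.825 × 42.4² × 15.3) = 0.0609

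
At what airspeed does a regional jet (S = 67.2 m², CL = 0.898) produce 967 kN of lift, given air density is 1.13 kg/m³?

v = 168 m/s

L = ½ρv²S·CL ⇒ v = √(2L/(ρ·S·CL))
v = √(2 × 9.67×10^5 / (1.13 × 67.2 × 0.898)) = √28360 = 168 m/s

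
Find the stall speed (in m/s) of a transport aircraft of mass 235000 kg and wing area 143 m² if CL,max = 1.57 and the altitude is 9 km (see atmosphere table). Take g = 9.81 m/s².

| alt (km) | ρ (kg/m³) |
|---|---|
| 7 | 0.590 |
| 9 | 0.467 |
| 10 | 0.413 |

V_stall = 210 m/s

At 9 km, from the table: ρ = 0.467 kg/m³.
Stall occurs when L = W at CL,max. W = mg = 235000 × 9.81 = 2.305×10^6 N.
V_stall = √(2W/(ρ·S·CL,max)) = √(2 × 2.305×10^6 / (0.467 × 143 × 1.57))
V_stall = √43980 = 210 m/s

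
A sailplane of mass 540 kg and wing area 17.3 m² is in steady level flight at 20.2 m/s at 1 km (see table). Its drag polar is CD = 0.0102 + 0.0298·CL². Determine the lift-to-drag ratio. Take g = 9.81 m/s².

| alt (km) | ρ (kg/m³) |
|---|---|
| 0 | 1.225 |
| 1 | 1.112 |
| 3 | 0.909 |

L/D = 20.9

At 1 km, from the table: ρ = 1.112 kg/m³.
Level flight ⇒ L = W = m·g = 540 × 9.81 = 5297.4 N.
Dynamic pressure q = 0.5 × 1.112 × 20.2² = 226.9 Pa.
Required CL = L/(qS) = 5297.4/(226.9·17.3) = 1.35.
CD = 0.0102 + 0.0298 × 1.35² = 0.06449.
L/D = CL/CD = 1.35 / 0.06449 = 20.9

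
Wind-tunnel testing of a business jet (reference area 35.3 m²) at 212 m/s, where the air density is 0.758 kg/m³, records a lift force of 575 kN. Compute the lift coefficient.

From L = ½ρv²S·CL, rearranging gives CL = 2L/(ρv²S).
CL = 2 × 5.75×10^5 / (0.758 × 212² × 35.3) = 0.956

CL = 0.956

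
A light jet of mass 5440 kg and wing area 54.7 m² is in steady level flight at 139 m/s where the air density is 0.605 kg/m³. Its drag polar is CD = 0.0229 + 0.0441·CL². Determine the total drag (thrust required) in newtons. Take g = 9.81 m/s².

D = 7710 N

Level flight ⇒ L = W = m·g = 5440 × 9.81 = 53366 N.
Dynamic pressure q = 0.5 × 0.605 × 139² = 5845 Pa.
Required CL = L/(qS) = 53366/(5845·54.7) = 0.1669.
CD = 0.0229 + 0.0441 × 0.1669² = 0.02413.
D = q·S·CD = 5845 × 54.7 × 0.02413 = 7714 N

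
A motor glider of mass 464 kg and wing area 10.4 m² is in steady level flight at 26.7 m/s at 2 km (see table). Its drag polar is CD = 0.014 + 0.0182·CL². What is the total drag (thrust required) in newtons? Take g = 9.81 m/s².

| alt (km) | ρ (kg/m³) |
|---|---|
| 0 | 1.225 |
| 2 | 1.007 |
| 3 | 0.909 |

D = 153 N

At 2 km, from the table: ρ = 1.007 kg/m³.
In steady level flight, lift balances weight: W = mg = 464 × 9.81 = 4551.8 N.
Dynamic pressure q = 0.5 × 1.007 × 26.7² = 358.9 Pa.
CL = W/(q·S) = 4551.8 / (358.9 × 10.4) = 1.219.
CD = 0.014 + 0.0182 × 1.219² = 0.04106.
D = q·S·CD = 358.9 × 10.4 × 0.04106 = 153.3 N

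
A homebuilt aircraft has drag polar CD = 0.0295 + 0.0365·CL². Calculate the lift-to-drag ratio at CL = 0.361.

L/D = 10.5

CD = 0.0295 + 0.0365 × 0.361² = 0.03426
L/D = CL/CD = 0.361 / 0.03426 = 10.5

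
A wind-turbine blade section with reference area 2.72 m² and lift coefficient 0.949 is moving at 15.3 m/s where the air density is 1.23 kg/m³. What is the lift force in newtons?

L = 372 N

L = ½ρv²S·CL = ½ × 1.23 × 15.3² × 2.72 × 0.949 = 372 N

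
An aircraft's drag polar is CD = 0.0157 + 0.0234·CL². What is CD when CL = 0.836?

CD = 0.0157 + 0.0234 × 0.836² = 0.0157 + 0.01635 = 0.0321

CD = 0.0321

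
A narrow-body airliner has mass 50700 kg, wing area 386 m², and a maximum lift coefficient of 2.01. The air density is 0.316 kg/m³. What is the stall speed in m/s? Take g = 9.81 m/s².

V_stall = 63.7 m/s

At stall, lift equals weight: L = W = m·g = 50700 × 9.81 = 4.974×10^5 N.
From L = ½ρV²S·CL,max = W: V_stall = √(2W/(ρSCL,max)) = √(2·4.974×10^5/(0.316·386·2.01))
V_stall = √4057 = 63.7 m/s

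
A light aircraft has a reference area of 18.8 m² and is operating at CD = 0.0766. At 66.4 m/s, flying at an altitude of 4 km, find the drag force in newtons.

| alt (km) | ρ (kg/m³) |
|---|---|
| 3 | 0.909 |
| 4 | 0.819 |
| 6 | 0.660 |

At 4 km, from the table: ρ = 0.819 kg/m³.
Dynamic pressure q = ½ρv² = ½ × 0.819 × 66.4² = 1805 Pa.
D = q·S·CD = 1805 × 18.8 × 0.0766 = 2600 N

D = 2600 N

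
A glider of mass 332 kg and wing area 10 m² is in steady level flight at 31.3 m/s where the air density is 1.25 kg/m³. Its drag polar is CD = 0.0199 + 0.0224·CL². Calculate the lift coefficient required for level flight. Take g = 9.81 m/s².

In steady level flight, lift balances weight: W = mg = 332 × 9.81 = 3256.9 N.
q = ½ρv² = ½ × 1.25 × 31.3² = 612.3 Pa.
CL = W/(q·S) = 3256.9 / (612.3 × 10) = 0.5319.

CL = 0.532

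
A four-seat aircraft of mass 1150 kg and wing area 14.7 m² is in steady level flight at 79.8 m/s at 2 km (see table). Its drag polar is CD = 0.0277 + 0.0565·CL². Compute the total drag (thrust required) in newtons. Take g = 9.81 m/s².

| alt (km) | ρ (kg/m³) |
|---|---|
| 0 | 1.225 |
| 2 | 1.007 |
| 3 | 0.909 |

D = 1460 N

At 2 km, from the table: ρ = 1.007 kg/m³.
Level flight ⇒ L = W = m·g = 1150 × 9.81 = 11282 N.
Dynamic pressure q = 0.5 × 1.007 × 79.8² = 3206 Pa.
CL = W/(q·S) = 11282 / (3206 × 14.7) = 0.2394.
CD = 0.0277 + 0.0565 × 0.2394² = 0.03094.
D = q·S·CD = 3206 × 14.7 × 0.03094 = 1458 N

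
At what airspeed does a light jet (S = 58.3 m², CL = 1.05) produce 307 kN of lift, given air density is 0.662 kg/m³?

v = 123 m/s

L = ½ρv²S·CL ⇒ v = √(2L/(ρ·S·CL))
v = √(2 × 3.07×10^5 / (0.662 × 58.3 × 1.05)) = √15150 = 123 m/s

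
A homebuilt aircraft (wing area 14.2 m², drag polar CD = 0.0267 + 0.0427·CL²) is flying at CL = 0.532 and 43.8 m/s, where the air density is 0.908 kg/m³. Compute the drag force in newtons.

CD = 0.0267 + 0.0427 × 0.532² = 0.03879
D = ½ρv²S·CD = ½ × 0.908 × 43.8² × 14.2 × 0.03879 = 480 N

D = 480 N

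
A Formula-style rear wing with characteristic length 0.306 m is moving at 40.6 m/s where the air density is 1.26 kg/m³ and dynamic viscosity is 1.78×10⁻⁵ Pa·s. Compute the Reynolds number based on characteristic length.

Re = ρ·v·c/μ = 1.26 × 40.6 × 0.306 / (1.78×10⁻⁵) = 8.79×10^5

Re = 8.79×10^5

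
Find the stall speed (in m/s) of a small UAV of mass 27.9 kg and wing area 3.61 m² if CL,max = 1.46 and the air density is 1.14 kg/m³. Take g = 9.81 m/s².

V_stall = 9.54 m/s

At stall, lift equals weight: L = W = m·g = 27.9 × 9.81 = 273.7 N.
From L = ½ρV²S·CL,max = W: V_stall = √(2W/(ρSCL,max)) = √(2·273.7/(1.14·3.61·1.46))
V_stall = √91.1 = 9.54 m/s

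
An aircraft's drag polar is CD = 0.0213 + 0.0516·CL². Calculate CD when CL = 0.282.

CD = 0.0213 + 0.0516 × 0.282² = 0.0213 + 0.004103 = 0.0254

CD = 0.0254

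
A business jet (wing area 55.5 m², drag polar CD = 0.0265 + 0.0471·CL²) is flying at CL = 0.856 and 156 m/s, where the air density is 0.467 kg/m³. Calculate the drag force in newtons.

D = 19200 N

CD = 0.0265 + 0.0471 × 0.856² = 0.06101
D = ½ρv²S·CD = ½ × 0.467 × 156² × 55.5 × 0.06101 = 19200 N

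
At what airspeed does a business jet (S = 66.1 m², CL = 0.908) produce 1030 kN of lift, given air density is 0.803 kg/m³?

v = 207 m/s

L = ½ρv²S·CL ⇒ v = √(2L/(ρ·S·CL))
v = √(2 × 1.03×10^6 / (0.803 × 66.1 × 0.908)) = √42740 = 207 m/s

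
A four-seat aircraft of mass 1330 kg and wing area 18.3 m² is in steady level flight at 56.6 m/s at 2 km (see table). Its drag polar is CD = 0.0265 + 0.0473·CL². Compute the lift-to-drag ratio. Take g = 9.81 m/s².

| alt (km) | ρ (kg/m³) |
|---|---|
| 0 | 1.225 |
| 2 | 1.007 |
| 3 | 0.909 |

L/D = 12.4

At 2 km, from the table: ρ = 1.007 kg/m³.
In steady level flight, lift balances weight: W = mg = 1330 × 9.81 = 13047 N.
Dynamic pressure q = 0.5 × 1.007 × 56.6² = 1613 Pa.
CL = W/(q·S) = 13047 / (1613 × 18.3) = 0.442.
CD = 0.0265 + 0.0473 × 0.442² = 0.03574.
L/D = CL/CD = 0.442 / 0.03574 = 12.4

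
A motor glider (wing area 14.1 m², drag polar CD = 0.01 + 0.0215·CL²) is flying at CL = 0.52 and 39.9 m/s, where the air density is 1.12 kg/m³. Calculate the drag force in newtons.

D = 199 N

CD = 0.01 + 0.0215 × 0.52² = 0.01581
D = ½ρv²S·CD = ½ × 1.12 × 39.9² × 14.1 × 0.01581 = 199 N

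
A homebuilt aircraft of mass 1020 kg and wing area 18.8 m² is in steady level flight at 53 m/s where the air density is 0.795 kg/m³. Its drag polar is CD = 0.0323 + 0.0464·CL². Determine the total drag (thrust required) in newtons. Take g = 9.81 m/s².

D = 899 N

Weight W = mg = 1020 × 9.81 = 10006 N; in level flight L = W.
Dynamic pressure q = 0.5 × 0.795 × 53² = 1117 Pa.
CL = 2W/(ρv²S) = 2×10006/(0.795×53²×18.8) = 0.4767.
CD = 0.0323 + 0.0464 × 0.4767² = 0.04284.
D = q·S·CD = 1117 × 18.8 × 0.04284 = 899.3 N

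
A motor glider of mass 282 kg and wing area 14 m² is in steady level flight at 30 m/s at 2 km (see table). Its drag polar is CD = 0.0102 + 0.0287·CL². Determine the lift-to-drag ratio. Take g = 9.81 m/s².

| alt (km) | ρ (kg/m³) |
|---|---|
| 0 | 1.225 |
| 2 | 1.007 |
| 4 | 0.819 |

L/D = 27.9

At 2 km, from the table: ρ = 1.007 kg/m³.
Weight W = mg = 282 × 9.81 = 2766.4 N; in level flight L = W.
Dynamic pressure q = 0.5 × 1.007 × 30² = 453.1 Pa.
CL = 2W/(ρv²S) = 2×2766.4/(1.007×30²×14) = 0.4361.
CD = 0.0102 + 0.0287 × 0.4361² = 0.01566.
L/D = CL/CD = 0.4361 / 0.01566 = 27.9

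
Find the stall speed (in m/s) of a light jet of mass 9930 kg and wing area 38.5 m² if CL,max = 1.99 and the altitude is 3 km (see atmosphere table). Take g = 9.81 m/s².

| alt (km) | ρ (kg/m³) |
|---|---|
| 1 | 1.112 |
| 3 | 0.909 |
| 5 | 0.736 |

V_stall = 52.9 m/s

At 3 km, from the table: ρ = 0.909 kg/m³.
Stall occurs when L = W at CL,max. W = mg = 9930 × 9.81 = 97410 N.
V_stall = √(2W/(ρ·S·CL,max)) = √(2 × 97410 / (0.909 × 38.5 × 1.99))
V_stall = √2798 = 52.9 m/s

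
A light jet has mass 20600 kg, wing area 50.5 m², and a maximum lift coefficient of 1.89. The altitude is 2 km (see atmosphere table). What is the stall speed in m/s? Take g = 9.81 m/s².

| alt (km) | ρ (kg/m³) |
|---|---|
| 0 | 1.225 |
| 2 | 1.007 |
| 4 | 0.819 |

At 2 km, from the table: ρ = 1.007 kg/m³.
Stall occurs when L = W at CL,max. W = mg = 20600 × 9.81 = 2.021×10^5 N.
From L = ½ρV²S·CL,max = W: V_stall = √(2W/(ρSCL,max)) = √(2·2.021×10^5/(1.007·50.5·1.89))
V_stall = √4205 = 64.8 m/s

V_stall = 64.8 m/s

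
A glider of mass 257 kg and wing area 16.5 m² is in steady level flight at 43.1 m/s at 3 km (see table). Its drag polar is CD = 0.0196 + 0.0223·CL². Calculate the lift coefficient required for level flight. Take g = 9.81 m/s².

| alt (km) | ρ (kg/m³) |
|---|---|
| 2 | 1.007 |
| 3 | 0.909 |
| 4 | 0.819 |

CL = 0.181

At 3 km, from the table: ρ = 0.909 kg/m³.
Level flight ⇒ L = W = m·g = 257 × 9.81 = 2521.2 N.
Dynamic pressure q = 0.5 × 0.909 × 43.1² = 844.3 Pa.
CL = 2W/(ρv²S) = 2×2521.2/(0.909×43.1²×16.5) = 0.181.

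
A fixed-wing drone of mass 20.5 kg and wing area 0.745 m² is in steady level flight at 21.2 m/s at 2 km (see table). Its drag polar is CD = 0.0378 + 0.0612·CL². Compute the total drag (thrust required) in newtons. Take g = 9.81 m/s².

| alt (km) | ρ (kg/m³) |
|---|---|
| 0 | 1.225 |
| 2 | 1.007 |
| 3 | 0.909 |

D = 21.1 N

At 2 km, from the table: ρ = 1.007 kg/m³.
Level flight ⇒ L = W = m·g = 20.5 × 9.81 = 201.11 N.
q = ½ρv² = ½ × 1.007 × 21.2² = 226.3 Pa.
CL = 2W/(ρv²S) = 2×201.11/(1.007×21.2²×0.745) = 1.193.
CD = 0.0378 + 0.0612 × 1.193² = 0.1249.
D = q·S·CD = 226.3 × 0.745 × 0.1249 = 21.05 N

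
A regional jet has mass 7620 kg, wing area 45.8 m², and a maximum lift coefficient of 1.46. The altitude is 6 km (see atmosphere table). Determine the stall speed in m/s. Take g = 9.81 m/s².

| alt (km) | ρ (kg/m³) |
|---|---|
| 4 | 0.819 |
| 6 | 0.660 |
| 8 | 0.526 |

At 6 km, from the table: ρ = 0.660 kg/m³.
Stall occurs when L = W at CL,max. W = mg = 7620 × 9.81 = 74750 N.
From L = ½ρV²S·CL,max = W: V_stall = √(2W/(ρSCL,max)) = √(2·74750/(0.66·45.8·1.46))
V_stall = √3388 = 58.2 m/s

V_stall = 58.2 m/s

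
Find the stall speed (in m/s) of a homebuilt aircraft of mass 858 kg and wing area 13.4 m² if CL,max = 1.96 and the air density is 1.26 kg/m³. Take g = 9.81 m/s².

V_stall = 22.6 m/s

At stall, lift equals weight: L = W = m·g = 858 × 9.81 = 8417 N.
From L = ½ρV²S·CL,max = W: V_stall = √(2W/(ρSCL,max)) = √(2·8417/(1.26·13.4·1.96))
V_stall = √508.7 = 22.6 m/s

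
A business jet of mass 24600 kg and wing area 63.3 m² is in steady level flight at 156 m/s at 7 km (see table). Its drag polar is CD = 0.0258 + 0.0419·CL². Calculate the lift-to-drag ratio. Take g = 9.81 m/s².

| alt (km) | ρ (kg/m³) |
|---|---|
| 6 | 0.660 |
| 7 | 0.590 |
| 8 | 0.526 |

At 7 km, from the table: ρ = 0.590 kg/m³.
In steady level flight, lift balances weight: W = mg = 24600 × 9.81 = 2.4133×10^5 N.
q = ½ρv² = ½ × 0.59 × 156² = 7179 Pa.
CL = 2W/(ρv²S) = 2×2.4133×10^5/(0.59×156²×63.3) = 0.531.
CD = 0.0258 + 0.0419 × 0.531² = 0.03762.
L/D = CL/CD = 0.531 / 0.03762 = 14.1

L/D = 14.1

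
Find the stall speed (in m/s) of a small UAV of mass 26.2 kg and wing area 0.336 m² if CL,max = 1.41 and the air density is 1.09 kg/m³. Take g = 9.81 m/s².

At stall, lift equals weight: L = W = m·g = 26.2 × 9.81 = 257 N.
From L = ½ρV²S·CL,max = W: V_stall = √(2W/(ρSCL,max)) = √(2·257/(1.09·0.336·1.41))
V_stall = √995.4 = 31.6 m/s

V_stall = 31.6 m/s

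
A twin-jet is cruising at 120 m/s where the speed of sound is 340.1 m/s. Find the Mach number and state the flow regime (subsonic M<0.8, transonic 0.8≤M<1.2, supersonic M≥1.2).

M = v/a = 120 / 340.1 = 0.353
M = 0.353 → subsonic.

M = 0.353 (subsonic)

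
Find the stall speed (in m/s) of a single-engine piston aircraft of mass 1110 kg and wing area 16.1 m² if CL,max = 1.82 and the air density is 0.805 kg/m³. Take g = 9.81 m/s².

V_stall = 30.4 m/s

At stall, lift equals weight: L = W = m·g = 1110 × 9.81 = 10890 N.
From L = ½ρV²S·CL,max = W: V_stall = √(2W/(ρSCL,max)) = √(2·10890/(0.805·16.1·1.82))
V_stall = √923.3 = 30.4 m/s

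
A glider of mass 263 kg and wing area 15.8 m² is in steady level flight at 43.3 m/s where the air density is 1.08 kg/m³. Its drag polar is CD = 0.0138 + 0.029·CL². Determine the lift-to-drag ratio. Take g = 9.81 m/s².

L/D = 11.1

Weight W = mg = 263 × 9.81 = 2580 N; in level flight L = W.
Dynamic pressure q = 0.5 × 1.08 × 43.3² = 1012 Pa.
Required CL = L/(qS) = 2580/(1012·15.8) = 0.1613.
CD = 0.0138 + 0.029 × 0.1613² = 0.01455.
L/D = CL/CD = 0.1613 / 0.01455 = 11.1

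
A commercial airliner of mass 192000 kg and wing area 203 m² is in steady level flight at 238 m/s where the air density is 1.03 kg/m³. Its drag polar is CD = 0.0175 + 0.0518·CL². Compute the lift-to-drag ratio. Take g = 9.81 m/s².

Weight W = mg = 192000 × 9.81 = 1.8835×10^6 N; in level flight L = W.
Dynamic pressure q = 0.5 × 1.03 × 238² = 29170 Pa.
CL = W/(q·S) = 1.8835×10^6 / (29170 × 203) = 0.3181.
CD = 0.0175 + 0.0518 × 0.3181² = 0.02274.
L/D = CL/CD = 0.3181 / 0.02274 = 14

L/D = 14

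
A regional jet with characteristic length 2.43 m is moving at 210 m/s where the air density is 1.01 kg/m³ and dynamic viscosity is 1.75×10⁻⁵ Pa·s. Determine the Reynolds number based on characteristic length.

Re = 2.95×10^7

Re = ρ·v·c/μ = 1.01 × 210 × 2.43 / (1.75×10⁻⁵) = 2.95×10^7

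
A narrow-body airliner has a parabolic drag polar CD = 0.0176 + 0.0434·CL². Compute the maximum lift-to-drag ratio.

For CD = CD0 + K·CL², (L/D)max occurs at CL* = √(CD0/K) and equals 1/(2√(K·CD0)).
(L/D)max = 1/(2√(0.0434 × 0.0176)) = 1/(2 × 0.02764) = 18.1

(L/D)max = 18.1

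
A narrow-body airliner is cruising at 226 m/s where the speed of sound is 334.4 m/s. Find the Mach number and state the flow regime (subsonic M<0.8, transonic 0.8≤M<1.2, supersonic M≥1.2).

M = 0.676 (subsonic)

M = v/a = 226 / 334.4 = 0.676
M = 0.676 → subsonic.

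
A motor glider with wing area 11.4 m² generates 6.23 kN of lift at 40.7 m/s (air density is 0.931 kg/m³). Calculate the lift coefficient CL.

From L = ½ρv²S·CL, rearranging gives CL = 2L/(ρv²S).
CL = 2 × 6230 / (0.931 × 40.7² × 11.4) = 0.709

CL = 0.709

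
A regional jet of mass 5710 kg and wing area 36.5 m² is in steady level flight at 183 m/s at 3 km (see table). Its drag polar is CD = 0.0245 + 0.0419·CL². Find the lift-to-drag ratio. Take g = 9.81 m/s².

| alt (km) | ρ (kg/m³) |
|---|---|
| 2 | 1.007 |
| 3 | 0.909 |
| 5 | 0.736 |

At 3 km, from the table: ρ = 0.909 kg/m³.
Weight W = mg = 5710 × 9.81 = 56015 N; in level flight L = W.
q = ½ρv² = ½ × 0.909 × 183² = 15220 Pa.
CL = 2W/(ρv²S) = 2×56015/(0.909×183²×36.5) = 0.1008.
CD = 0.0245 + 0.0419 × 0.1008² = 0.02493.
L/D = CL/CD = 0.1008 / 0.02493 = 4.05

L/D = 4.05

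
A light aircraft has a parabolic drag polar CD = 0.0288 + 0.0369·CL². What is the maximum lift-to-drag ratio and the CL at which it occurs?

(L/D)max = 15.3, at CL = 0.883

For CD = CD0 + K·CL², (L/D)max occurs at CL* = √(CD0/K) and equals 1/(2√(K·CD0)).
(L/D)max = 1/(2√(0.0369 × 0.0288)) = 1/(2 × 0.0326) = 15.3
CL* = √(0.0288/0.0369) = 0.883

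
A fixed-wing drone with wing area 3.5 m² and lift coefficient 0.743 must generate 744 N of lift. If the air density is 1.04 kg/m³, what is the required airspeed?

v = 23.5 m/s

L = ½ρv²S·CL ⇒ v = √(2L/(ρ·S·CL))
v = √(2 × 744 / (1.04 × 3.5 × 0.743)) = √550.2 = 23.5 m/s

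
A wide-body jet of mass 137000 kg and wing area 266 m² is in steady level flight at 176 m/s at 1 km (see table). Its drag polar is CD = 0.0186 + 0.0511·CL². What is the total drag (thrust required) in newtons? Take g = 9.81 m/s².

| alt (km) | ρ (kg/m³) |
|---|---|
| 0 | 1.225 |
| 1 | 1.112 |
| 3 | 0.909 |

D = 1.05×10^5 N

At 1 km, from the table: ρ = 1.112 kg/m³.
Weight W = mg = 137000 × 9.81 = 1.344×10^6 N; in level flight L = W.
Dynamic pressure q = 0.5 × 1.112 × 176² = 17220 Pa.
CL = W/(q·S) = 1.344×10^6 / (17220 × 266) = 0.2934.
CD = 0.0186 + 0.0511 × 0.2934² = 0.023.
D = q·S·CD = 17220 × 266 × 0.023 = 1.054×10^5 N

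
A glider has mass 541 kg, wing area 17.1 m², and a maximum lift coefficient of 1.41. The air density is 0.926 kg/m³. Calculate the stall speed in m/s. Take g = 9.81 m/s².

V_stall = 21.8 m/s

Stall occurs when L = W at CL,max. W = mg = 541 × 9.81 = 5307 N.
V_stall = √(2W/(ρ·S·CL,max)) = √(2 × 5307 / (0.926 × 17.1 × 1.41))
V_stall = √475.4 = 21.8 m/s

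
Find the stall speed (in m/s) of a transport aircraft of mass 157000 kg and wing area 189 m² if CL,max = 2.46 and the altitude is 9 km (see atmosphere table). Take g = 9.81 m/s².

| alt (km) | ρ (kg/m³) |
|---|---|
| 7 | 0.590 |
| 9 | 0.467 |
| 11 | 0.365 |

V_stall = 119 m/s

At 9 km, from the table: ρ = 0.467 kg/m³.
At stall, lift equals weight: L = W = m·g = 157000 × 9.81 = 1.54×10^6 N.
From L = ½ρV²S·CL,max = W: V_stall = √(2W/(ρSCL,max)) = √(2·1.54×10^6/(0.467·189·2.46))
V_stall = √14190 = 119 m/s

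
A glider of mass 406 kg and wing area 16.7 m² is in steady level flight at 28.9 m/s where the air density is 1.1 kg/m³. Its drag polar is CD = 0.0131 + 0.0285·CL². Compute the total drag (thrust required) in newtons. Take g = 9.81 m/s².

Weight W = mg = 406 × 9.81 = 3982.9 N; in level flight L = W.
q = ½ρv² = ½ × 1.1 × 28.9² = 459.4 Pa.
Required CL = L/(qS) = 3982.9/(459.4·16.7) = 0.5192.
CD = 0.0131 + 0.0285 × 0.5192² = 0.02078.
D = q·S·CD = 459.4 × 16.7 × 0.02078 = 159.4 N

D = 159 N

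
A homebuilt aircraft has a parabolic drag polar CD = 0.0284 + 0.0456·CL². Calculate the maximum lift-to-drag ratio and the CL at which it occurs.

(L/D)max = 13.9, at CL = 0.789

For CD = CD0 + K·CL², (L/D)max occurs at CL* = √(CD0/K) and equals 1/(2√(K·CD0)).
(L/D)max = 1/(2√(0.0456 × 0.0284)) = 1/(2 × 0.03599) = 13.9
CL* = √(0.0284/0.0456) = 0.789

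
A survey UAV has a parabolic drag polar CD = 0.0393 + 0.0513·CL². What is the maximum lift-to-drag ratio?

For CD = CD0 + K·CL², (L/D)max occurs at CL* = √(CD0/K) and equals 1/(2√(K·CD0)).
(L/D)max = 1/(2√(0.0513 × 0.0393)) = 1/(2 × 0.0449) = 11.1

(L/D)max = 11.1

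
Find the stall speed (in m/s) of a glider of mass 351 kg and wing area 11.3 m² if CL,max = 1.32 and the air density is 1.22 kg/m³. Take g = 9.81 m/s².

Stall occurs when L = W at CL,max. W = mg = 351 × 9.81 = 3443 N.
From L = ½ρV²S·CL,max = W: V_stall = √(2W/(ρSCL,max)) = √(2·3443/(1.22·11.3·1.32))
V_stall = √378.4 = 19.5 m/s

V_stall = 19.5 m/s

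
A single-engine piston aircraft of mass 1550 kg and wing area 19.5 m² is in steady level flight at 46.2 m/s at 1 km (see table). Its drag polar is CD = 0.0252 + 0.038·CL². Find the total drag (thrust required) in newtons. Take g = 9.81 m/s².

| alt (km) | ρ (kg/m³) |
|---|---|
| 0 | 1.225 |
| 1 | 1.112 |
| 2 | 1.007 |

D = 963 N

At 1 km, from the table: ρ = 1.112 kg/m³.
Weight W = mg = 1550 × 9.81 = 15206 N; in level flight L = W.
Dynamic pressure q = 0.5 × 1.112 × 46.2² = 1187 Pa.
CL = W/(q·S) = 15206 / (1187 × 19.5) = 0.6571.
CD = 0.0252 + 0.038 × 0.6571² = 0.04161.
D = q·S·CD = 1187 × 19.5 × 0.04161 = 962.8 N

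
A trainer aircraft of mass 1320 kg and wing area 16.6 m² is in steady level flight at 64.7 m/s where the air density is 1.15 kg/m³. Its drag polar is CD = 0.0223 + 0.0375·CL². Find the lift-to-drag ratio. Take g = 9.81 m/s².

L/D = 12.4

In steady level flight, lift balances weight: W = mg = 1320 × 9.81 = 12949 N.
Dynamic pressure q = 0.5 × 1.15 × 64.7² = 2407 Pa.
Required CL = L/(qS) = 12949/(2407·16.6) = 0.3241.
CD = 0.0223 + 0.0375 × 0.3241² = 0.02624.
L/D = CL/CD = 0.3241 / 0.02624 = 12.4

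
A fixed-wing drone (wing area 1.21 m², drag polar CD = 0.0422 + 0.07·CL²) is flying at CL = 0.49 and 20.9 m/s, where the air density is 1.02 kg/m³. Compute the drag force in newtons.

D = 15.9 N

CD = 0.0422 + 0.07 × 0.49² = 0.05901
D = ½ρv²S·CD = ½ × 1.02 × 20.9² × 1.21 × 0.05901 = 15.9 N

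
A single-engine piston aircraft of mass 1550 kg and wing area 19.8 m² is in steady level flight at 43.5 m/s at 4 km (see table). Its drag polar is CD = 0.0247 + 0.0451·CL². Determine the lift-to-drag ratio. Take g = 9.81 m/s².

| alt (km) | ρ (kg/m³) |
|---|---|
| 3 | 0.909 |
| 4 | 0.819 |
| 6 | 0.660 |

At 4 km, from the table: ρ = 0.819 kg/m³.
Level flight ⇒ L = W = m·g = 1550 × 9.81 = 15206 N.
q = ½ρv² = ½ × 0.819 × 43.5² = 774.9 Pa.
CL = 2W/(ρv²S) = 2×15206/(0.819×43.5²×19.8) = 0.9911.
CD = 0.0247 + 0.0451 × 0.9911² = 0.069.
L/D = CL/CD = 0.9911 / 0.069 = 14.4

L/D = 14.4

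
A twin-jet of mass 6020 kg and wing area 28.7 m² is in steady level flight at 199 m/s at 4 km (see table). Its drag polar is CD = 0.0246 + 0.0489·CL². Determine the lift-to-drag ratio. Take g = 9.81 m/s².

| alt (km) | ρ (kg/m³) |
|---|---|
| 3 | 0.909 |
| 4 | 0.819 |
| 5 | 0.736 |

At 4 km, from the table: ρ = 0.819 kg/m³.
In steady level flight, lift balances weight: W = mg = 6020 × 9.81 = 59056 N.
Dynamic pressure q = 0.5 × 0.819 × 199² = 16220 Pa.
CL = W/(q·S) = 59056 / (16220 × 28.7) = 0.1269.
CD = 0.0246 + 0.0489 × 0.1269² = 0.02539.
L/D = CL/CD = 0.1269 / 0.02539 = 5

L/D = 5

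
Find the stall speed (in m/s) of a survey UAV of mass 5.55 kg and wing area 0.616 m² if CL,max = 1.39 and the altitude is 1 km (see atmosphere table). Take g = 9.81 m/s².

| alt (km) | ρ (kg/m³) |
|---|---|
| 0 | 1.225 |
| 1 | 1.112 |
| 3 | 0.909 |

At 1 km, from the table: ρ = 1.112 kg/m³.
Weight W = mg = 5.55 × 9.81 = 54.45 N.
From L = ½ρV²S·CL,max = W: V_stall = √(2W/(ρSCL,max)) = √(2·54.45/(1.112·0.616·1.39))
V_stall = √114.4 = 10.7 m/s

V_stall = 10.7 m/s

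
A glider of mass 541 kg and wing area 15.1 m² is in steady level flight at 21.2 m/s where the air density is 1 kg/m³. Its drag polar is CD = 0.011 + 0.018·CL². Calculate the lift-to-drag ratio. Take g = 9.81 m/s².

L/D = 28.4

In steady level flight, lift balances weight: W = mg = 541 × 9.81 = 5307.2 N.
Dynamic pressure q = 0.5 × 1 × 21.2² = 224.7 Pa.
CL = W/(q·S) = 5307.2 / (224.7 × 15.1) = 1.564.
CD = 0.011 + 0.018 × 1.564² = 0.05503.
L/D = CL/CD = 1.564 / 0.05503 = 28.4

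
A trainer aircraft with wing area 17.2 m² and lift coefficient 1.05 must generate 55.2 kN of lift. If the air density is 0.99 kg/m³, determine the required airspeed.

L = ½ρv²S·CL ⇒ v = √(2L/(ρ·S·CL))
v = √(2 × 55200 / (0.99 × 17.2 × 1.05)) = √6175 = 78.6 m/s

v = 78.6 m/s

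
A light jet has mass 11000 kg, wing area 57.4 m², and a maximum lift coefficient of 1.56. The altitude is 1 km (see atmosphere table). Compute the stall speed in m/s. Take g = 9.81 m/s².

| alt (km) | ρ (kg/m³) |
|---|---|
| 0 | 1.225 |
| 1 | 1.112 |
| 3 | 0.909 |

V_stall = 46.6 m/s

At 1 km, from the table: ρ = 1.112 kg/m³.
At stall, lift equals weight: L = W = m·g = 11000 × 9.81 = 1.079×10^5 N.
V_stall = √(2W/(ρ·S·CL,max)) = √(2 × 1.079×10^5 / (1.112 × 57.4 × 1.56))
V_stall = √2167 = 46.6 m/s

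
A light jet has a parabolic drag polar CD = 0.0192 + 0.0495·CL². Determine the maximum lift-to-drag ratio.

(L/D)max = 16.2

For CD = CD0 + K·CL², (L/D)max occurs at CL* = √(CD0/K) and equals 1/(2√(K·CD0)).
(L/D)max = 1/(2√(0.0495 × 0.0192)) = 1/(2 × 0.03083) = 16.2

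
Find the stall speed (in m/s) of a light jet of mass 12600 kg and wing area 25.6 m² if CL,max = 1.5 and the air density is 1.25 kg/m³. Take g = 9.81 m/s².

At stall, lift equals weight: L = W = m·g = 12600 × 9.81 = 1.236×10^5 N.
From L = ½ρV²S·CL,max = W: V_stall = √(2W/(ρSCL,max)) = √(2·1.236×10^5/(1.25·25.6·1.5))
V_stall = √5150 = 71.8 m/s

V_stall = 71.8 m/s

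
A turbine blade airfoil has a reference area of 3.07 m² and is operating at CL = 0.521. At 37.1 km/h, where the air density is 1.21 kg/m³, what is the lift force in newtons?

L = 103 N

Convert speed: v = 37.1 km/h ÷ 3.6 = 10.31 m/s.
L = ½ρv²S·CL = ½ × 1.21 × 10.31² × 3.07 × 0.521 = 103 N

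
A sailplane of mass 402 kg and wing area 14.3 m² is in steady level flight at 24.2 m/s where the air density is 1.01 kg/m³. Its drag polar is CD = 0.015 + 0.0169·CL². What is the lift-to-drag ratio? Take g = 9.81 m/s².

In steady level flight, lift balances weight: W = mg = 402 × 9.81 = 3943.6 N.
q = ½ρv² = ½ × 1.01 × 24.2² = 295.7 Pa.
CL = 2W/(ρv²S) = 2×3943.6/(1.01×24.2²×14.3) = 0.9325.
CD = 0.015 + 0.0169 × 0.9325² = 0.02969.
L/D = CL/CD = 0.9325 / 0.02969 = 31.4

L/D = 31.4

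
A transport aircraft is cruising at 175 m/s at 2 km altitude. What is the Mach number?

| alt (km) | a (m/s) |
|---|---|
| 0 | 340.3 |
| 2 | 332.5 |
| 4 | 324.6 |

At 2 km, from the table: a = 332.5 m/s.
M = v/a = 175 / 332.5 = 0.526

M = 0.526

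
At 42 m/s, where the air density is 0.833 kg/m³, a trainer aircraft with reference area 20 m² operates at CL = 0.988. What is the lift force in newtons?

L = 14500 N

Dynamic pressure q = ½ρv² = ½ × 0.833 × 42² = 734.7 Pa.
L = q·S·CL = 734.7 × 20 × 0.988 = 14500 N ≈ 14.5 kN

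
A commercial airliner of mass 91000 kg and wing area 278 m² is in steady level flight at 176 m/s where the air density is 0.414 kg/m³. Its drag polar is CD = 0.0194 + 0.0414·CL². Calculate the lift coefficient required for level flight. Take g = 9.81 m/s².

CL = 0.501

In steady level flight, lift balances weight: W = mg = 91000 × 9.81 = 8.9271×10^5 N.
q = ½ρv² = ½ × 0.414 × 176² = 6412 Pa.
Required CL = L/(qS) = 8.9271×10^5/(6412·278) = 0.5008.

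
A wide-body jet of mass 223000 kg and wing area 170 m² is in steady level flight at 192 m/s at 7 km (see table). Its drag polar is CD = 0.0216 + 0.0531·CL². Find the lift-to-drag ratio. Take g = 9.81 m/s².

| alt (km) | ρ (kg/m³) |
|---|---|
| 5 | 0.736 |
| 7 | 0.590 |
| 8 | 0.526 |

At 7 km, from the table: ρ = 0.590 kg/m³.
Weight W = mg = 223000 × 9.81 = 2.1876×10^6 N; in level flight L = W.
q = ½ρv² = ½ × 0.59 × 192² = 10870 Pa.
Required CL = L/(qS) = 2.1876×10^6/(10870·170) = 1.183.
CD = 0.0216 + 0.0531 × 1.183² = 0.09595.
L/D = CL/CD = 1.183 / 0.09595 = 12.3

L/D = 12.3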